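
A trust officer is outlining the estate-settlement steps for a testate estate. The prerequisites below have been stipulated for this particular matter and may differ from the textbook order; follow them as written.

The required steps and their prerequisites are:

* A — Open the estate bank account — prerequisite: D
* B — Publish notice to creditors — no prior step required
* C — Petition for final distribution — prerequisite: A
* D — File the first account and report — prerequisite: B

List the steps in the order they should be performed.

Only B has no prerequisites, so it is first.
D needed B, now all done → D.
A needed D, now all done → A.
Next only C has its prerequisites met → C.

B, D, A, C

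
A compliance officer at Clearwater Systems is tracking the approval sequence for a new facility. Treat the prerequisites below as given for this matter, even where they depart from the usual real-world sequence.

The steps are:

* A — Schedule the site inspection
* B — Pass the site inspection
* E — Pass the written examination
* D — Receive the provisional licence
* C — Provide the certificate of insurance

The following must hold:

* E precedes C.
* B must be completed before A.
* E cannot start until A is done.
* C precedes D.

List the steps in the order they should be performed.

B, A, E, C, D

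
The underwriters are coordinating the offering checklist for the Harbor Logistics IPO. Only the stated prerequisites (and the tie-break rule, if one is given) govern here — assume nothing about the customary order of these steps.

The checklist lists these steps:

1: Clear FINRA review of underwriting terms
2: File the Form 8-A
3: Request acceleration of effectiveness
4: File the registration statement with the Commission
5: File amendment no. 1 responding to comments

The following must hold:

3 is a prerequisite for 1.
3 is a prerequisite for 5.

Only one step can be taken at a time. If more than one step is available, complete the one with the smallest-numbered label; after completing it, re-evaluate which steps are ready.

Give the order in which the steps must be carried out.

2, 3, 1, 4, 5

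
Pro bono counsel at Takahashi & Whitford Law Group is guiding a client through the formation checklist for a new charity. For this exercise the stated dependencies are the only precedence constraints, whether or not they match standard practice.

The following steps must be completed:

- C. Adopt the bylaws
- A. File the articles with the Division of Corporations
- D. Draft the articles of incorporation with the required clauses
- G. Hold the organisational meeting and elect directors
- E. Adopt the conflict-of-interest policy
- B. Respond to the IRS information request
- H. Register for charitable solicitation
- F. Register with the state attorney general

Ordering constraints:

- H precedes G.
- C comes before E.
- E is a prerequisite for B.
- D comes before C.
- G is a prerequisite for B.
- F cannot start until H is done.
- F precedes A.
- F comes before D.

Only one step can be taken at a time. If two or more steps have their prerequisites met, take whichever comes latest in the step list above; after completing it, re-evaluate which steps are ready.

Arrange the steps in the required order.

H → F → G → D → A → C → E → B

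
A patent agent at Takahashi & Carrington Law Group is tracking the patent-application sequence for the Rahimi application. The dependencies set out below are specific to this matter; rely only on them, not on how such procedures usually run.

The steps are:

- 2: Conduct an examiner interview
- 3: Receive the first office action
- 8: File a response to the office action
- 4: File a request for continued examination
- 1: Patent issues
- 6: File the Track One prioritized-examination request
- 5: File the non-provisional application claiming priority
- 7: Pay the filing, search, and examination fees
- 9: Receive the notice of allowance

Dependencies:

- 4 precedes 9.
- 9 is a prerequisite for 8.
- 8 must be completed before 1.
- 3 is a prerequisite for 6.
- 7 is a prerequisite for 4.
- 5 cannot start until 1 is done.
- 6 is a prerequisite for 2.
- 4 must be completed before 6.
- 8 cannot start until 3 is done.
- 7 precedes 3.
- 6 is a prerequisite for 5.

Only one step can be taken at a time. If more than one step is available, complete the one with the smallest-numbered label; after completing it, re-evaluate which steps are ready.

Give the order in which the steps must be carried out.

7 3 4 6 2 9 8 1 5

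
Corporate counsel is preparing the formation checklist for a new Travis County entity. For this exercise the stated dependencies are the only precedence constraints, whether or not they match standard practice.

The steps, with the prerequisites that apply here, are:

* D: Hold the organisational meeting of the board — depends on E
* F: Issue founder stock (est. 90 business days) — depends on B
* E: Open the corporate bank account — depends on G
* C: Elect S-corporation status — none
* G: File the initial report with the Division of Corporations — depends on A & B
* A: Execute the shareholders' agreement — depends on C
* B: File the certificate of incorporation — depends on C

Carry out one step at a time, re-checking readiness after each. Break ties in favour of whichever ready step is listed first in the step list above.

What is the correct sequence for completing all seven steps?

C, A, B, F, G, E, D

Only C has no prerequisites, so it is first.
A and B are both available; A is listed earlier → A.
Next only B has its prerequisites met → B.
Ready: F and G. F is listed earlier → F.
G needed A and B, now all done → G.
That leaves E as the only ready step → E.
That leaves D as the only ready step → D.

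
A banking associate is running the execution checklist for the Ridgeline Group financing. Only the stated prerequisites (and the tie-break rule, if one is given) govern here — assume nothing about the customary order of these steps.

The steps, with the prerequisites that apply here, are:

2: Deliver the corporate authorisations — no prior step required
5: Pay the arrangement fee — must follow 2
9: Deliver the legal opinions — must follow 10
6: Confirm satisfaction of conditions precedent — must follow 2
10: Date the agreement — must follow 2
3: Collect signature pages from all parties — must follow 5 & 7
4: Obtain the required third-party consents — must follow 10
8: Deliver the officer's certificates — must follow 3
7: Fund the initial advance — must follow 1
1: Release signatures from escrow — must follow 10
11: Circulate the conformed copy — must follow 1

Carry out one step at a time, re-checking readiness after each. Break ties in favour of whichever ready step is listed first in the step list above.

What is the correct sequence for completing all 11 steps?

2, 5, 6, 10, 9, 4, 1, 7, 3, 8, 11

Only 2 has no prerequisites, so it is first.
5, 6 and 10 are all available; 5 is listed earlier → 5.
Now 6 and 10 have their prerequisites met. 6 is listed earlier, so 6 next.
10 is the only step now ready → 10.
Ready: 9, 4 and 1. 9 is listed earlier → 9.
Ready: 4 and 1. 4 is listed earlier → 4.
Next only 1 has its prerequisites met → 1.
7 and 11 are both available; 7 is listed earlier → 7.
Now 3 and 11 have their prerequisites met. 3 is listed earlier, so 3 next.
Now 8 and 11 have their prerequisites met. 8 is listed earlier, so 8 next.
Next only 11 has its prerequisites met → 11.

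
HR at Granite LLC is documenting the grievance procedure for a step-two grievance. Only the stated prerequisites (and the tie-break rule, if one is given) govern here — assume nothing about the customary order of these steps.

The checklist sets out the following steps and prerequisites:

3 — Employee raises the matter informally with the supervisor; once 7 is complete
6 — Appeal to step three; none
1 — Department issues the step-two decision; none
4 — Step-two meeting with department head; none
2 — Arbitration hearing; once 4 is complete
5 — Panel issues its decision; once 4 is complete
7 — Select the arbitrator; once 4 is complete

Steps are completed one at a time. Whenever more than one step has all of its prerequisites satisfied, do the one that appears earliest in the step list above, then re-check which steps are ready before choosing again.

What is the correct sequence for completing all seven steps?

6, 1 and 4 have no prerequisites; 6 is listed earlier, so 6 is first.
Ready: 1 and 4. 1 is listed earlier → 1.
4 is the only step now ready → 4.
2, 5 and 7 are all available; 2 is listed earlier → 2.
Ready: 5 and 7. 5 is listed earlier → 5.
7 is the only step now ready → 7.
3 needed 7, now all done → 3.

6 1 4 2 5 7 3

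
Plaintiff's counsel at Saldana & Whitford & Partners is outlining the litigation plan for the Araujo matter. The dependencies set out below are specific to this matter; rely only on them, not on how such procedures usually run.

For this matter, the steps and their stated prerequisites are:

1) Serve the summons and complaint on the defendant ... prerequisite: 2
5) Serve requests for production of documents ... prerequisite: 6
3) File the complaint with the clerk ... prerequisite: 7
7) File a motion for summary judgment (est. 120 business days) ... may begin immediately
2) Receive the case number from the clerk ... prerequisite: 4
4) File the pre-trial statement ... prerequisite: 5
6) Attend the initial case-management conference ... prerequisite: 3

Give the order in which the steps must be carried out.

7, 3, 6, 5, 4, 2, 1

7 is the only step with nothing outstanding, so it goes first.
3 needed 7, now all done → 3.
That leaves 6 as the only ready step → 6.
5 is the only step now ready → 5.
That leaves 4 as the only ready step → 4.
That leaves 2 as the only ready step → 2.
That leaves 1 as the only ready step → 1.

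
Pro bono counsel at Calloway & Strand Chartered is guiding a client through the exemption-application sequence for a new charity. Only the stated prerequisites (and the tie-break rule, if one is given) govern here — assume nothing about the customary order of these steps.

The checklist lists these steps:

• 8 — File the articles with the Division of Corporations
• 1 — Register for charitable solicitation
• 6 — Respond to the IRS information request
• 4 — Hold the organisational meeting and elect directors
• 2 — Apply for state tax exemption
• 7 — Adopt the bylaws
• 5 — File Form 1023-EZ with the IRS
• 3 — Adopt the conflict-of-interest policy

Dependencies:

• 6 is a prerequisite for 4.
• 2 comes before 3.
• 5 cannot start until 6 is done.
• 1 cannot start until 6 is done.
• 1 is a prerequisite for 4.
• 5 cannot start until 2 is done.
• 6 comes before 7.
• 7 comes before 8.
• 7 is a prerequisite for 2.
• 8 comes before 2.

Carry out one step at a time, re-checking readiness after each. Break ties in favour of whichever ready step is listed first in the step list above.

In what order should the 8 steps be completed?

6 → 1 → 4 → 7 → 8 → 2 → 5 → 3

6 has no prerequisites → 6 first.
Ready: 1 and 7. 1 is listed earlier → 1.
Ready: 4 and 7. 4 is listed earlier → 4.
That leaves 7 as the only ready step → 7.
8 is the only step now ready → 8.
That leaves 2 as the only ready step → 2.
Ready: 5 and 3. 5 is listed earlier → 5.
Next only 3 has its prerequisites met → 3.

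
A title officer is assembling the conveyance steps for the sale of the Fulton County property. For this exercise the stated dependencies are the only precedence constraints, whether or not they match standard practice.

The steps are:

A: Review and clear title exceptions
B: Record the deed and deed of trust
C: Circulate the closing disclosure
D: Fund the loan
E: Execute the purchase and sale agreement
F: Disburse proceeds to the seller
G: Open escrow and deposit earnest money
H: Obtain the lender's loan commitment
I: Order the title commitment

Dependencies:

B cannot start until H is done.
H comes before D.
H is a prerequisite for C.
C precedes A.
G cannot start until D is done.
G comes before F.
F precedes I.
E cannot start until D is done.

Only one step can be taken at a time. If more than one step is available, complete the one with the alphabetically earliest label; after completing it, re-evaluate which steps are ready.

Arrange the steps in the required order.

Only H has no prerequisites, so it is first.
Ready: B, C and D. B has the earlier label → B.
Now C and D have their prerequisites met. C has the earlier label, so C next.
A now also ready, so the ready set is {A, D}; A has the earlier label → A.
D is the only step now ready → D.
Ready: E and G. E has the earlier label → E.
That leaves G as the only ready step → G.
F needed G, now all done → F.
That leaves I as the only ready step → I.

H B C A D E G F I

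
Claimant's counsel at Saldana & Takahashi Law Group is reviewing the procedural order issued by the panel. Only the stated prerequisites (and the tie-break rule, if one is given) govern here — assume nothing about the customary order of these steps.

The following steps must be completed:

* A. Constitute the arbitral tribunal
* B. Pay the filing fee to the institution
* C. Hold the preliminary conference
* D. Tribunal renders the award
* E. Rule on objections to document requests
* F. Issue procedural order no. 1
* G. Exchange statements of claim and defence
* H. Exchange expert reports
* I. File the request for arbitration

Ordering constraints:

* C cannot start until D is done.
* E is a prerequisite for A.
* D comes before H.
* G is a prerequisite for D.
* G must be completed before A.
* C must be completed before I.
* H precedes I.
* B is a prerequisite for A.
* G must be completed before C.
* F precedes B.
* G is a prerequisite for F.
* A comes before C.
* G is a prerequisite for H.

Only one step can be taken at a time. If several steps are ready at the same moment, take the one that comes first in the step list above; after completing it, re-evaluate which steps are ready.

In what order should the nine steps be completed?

E and G have no prerequisites; E is listed earlier, so E is first.
Next only G has its prerequisites met → G.
Ready: D and F. D is listed earlier → D.
F and H are both available; F is listed earlier → F.
B and H are both available; B is listed earlier → B.
A now also ready, so the ready set is {A, H}; A is listed earlier → A.
C now also ready, so the ready set is {C, H}; C is listed earlier → C.
H needed D and G, now all done → H.
I is the only step now ready → I.

E → G → D → F → B → A → C → H → I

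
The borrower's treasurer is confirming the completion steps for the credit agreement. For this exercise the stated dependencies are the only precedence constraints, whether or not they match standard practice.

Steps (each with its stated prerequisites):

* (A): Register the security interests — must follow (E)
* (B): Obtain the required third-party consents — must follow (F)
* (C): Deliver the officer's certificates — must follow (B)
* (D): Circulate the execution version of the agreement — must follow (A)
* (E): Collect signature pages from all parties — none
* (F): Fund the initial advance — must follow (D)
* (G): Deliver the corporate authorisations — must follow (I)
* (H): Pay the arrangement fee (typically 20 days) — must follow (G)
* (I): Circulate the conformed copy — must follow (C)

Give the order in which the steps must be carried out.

(E) has no prerequisites → (E) first.
(A) is the only step now ready → (A).
That leaves (D) as the only ready step → (D).
Next only (F) has its prerequisites met → (F).
That leaves (B) as the only ready step → (B).
(C) is the only step now ready → (C).
That leaves (I) as the only ready step → (I).
(G) needed (I), now all done → (G).
(H) needed (G), now all done → (H).

(E), (A), (D), (F), (B), (C), (I), (G), (H)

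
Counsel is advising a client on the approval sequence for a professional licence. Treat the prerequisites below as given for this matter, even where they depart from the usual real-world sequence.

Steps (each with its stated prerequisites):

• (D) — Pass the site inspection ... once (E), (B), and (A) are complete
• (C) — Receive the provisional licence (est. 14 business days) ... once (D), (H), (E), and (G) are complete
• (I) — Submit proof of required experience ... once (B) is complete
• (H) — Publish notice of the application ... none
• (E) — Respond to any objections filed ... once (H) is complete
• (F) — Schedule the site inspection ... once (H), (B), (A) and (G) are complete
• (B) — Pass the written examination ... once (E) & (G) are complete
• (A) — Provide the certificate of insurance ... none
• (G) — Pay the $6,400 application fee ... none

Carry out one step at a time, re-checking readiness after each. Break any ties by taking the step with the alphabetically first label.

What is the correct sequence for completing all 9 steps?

(A), (G) and (H) have no prerequisites; (A) has the earlier label, so (A) is first.
Ready: (G) and (H). (G) has the earlier label → (G).
Next only (H) has its prerequisites met → (H).
(E) is the only step now ready → (E).
(B) needed (E) and (G), now all done → (B).
Ready: (D), (F) and (I). (D) has the earlier label → (D).
(C) now also ready, so the ready set is {(C), (F), (I)}; (C) has the earlier label → (C).
(F) and (I) are both available; (F) has the earlier label → (F).
Next only (I) has its prerequisites met → (I).

(A) → (G) → (H) → (E) → (B) → (D) → (C) → (F) → (I)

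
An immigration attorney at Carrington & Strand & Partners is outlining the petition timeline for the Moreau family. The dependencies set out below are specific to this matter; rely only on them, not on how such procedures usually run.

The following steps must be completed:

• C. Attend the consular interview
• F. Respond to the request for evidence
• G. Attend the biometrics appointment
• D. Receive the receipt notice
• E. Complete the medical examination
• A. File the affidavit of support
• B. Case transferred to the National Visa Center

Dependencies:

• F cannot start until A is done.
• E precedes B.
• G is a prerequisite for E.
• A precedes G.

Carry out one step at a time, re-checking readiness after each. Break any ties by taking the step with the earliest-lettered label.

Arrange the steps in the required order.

A, C, D, F, G, E, B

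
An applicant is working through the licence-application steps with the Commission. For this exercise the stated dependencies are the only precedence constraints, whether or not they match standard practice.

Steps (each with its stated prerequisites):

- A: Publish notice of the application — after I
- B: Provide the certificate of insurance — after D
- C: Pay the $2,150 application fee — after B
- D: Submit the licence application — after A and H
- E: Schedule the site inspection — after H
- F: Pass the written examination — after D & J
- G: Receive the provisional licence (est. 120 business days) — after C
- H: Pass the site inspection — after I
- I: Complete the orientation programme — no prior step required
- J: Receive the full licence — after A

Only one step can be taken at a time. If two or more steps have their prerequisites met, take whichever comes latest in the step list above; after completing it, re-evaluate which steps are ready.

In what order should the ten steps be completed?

I, H, E, A, J, D, F, B, C, G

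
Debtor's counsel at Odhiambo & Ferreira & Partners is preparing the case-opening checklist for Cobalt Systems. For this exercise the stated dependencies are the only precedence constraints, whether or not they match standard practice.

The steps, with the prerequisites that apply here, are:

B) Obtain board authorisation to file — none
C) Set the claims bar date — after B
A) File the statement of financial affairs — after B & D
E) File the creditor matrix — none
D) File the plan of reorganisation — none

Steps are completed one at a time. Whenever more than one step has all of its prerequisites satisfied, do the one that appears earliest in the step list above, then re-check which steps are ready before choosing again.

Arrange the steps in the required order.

B, E and D have no prerequisites; B is listed earlier, so B is first.
C now also ready, so the ready set is {C, E, D}; C is listed earlier → C.
E and D are both available; E is listed earlier → E.
Next only D has its prerequisites met → D.
That leaves A as the only ready step → A.

B → C → E → D → A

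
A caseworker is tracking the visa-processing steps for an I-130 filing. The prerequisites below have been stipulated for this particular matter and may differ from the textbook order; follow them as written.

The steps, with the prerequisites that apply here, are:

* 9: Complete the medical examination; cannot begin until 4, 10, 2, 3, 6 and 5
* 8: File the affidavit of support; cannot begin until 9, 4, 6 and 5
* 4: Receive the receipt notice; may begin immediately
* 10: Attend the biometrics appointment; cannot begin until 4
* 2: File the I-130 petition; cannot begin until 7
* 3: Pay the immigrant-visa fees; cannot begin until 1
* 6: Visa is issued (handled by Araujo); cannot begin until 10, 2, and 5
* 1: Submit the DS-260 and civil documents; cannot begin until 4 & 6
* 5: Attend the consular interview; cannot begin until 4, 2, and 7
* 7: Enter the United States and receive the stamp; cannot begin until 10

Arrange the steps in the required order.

4, 10, 7, 2, 5, 6, 1, 3, 9, 8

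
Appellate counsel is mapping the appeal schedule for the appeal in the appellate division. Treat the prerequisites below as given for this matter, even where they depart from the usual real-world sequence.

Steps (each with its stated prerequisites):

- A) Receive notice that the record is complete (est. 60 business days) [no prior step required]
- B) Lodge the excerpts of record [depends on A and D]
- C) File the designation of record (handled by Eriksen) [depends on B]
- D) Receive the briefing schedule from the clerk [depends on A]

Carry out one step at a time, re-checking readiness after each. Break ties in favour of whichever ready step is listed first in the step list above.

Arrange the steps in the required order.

A, D, B, C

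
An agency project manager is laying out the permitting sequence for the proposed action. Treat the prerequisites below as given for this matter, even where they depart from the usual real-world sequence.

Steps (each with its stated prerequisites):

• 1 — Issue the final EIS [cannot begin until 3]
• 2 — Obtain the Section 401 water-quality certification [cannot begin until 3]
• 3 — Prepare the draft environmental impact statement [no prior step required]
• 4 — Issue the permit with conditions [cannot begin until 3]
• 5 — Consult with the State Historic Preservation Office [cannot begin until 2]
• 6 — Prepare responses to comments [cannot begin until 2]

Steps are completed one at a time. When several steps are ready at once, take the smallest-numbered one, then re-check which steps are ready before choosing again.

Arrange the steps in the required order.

3 → 1 → 2 → 4 → 5 → 6

3 is the only step with nothing outstanding, so it goes first.
Ready: 1, 2 and 4. 1 has the earlier label → 1.
Now 2 and 4 have their prerequisites met. 2 has the earlier label, so 2 next.
Ready: 4, 5 and 6. 4 has the earlier label → 4.
Now 5 and 6 have their prerequisites met. 5 has the earlier label, so 5 next.
6 needed 2, now all done → 6.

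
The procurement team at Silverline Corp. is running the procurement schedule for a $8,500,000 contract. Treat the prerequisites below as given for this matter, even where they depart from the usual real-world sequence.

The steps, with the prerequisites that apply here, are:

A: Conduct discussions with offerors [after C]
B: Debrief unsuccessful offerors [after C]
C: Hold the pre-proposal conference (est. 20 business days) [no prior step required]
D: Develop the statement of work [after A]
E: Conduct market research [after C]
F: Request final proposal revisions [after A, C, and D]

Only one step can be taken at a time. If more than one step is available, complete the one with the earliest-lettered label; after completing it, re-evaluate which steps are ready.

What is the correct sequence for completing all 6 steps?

C → A → B → D → E → F

C has no prerequisites → C first.
Now A, B and E have their prerequisites met. A has the earlier label, so A next.
D now also ready, so the ready set is {B, D, E}; B has the earlier label → B.
Ready: D and E. D has the earlier label → D.
F now also ready, so the ready set is {E, F}; E has the earlier label → E.
That leaves F as the only ready step → F.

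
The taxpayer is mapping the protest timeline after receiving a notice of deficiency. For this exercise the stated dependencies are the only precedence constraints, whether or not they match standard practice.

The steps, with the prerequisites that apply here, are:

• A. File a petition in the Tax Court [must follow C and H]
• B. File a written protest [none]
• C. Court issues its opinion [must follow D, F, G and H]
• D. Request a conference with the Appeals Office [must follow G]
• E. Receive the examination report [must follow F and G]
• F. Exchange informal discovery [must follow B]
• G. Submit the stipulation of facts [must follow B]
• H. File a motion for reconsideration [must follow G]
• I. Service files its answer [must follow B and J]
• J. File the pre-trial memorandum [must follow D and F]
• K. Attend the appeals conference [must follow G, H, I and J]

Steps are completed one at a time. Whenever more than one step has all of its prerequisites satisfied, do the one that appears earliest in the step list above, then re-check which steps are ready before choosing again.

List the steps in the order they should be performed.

B F G D E H C A J I K

B is the only step with nothing outstanding, so it goes first.
Now F and G have their prerequisites met. F is listed earlier, so F next.
G needed B, now all done → G.
D, E and H are all available; D is listed earlier → D.
Ready: E, H and J. E is listed earlier → E.
Ready: H and J. H is listed earlier → H.
C now also ready, so the ready set is {C, J}; C is listed earlier → C.
A now also ready, so the ready set is {A, J}; A is listed earlier → A.
That leaves J as the only ready step → J.
I needed B and J, now all done → I.
K is the only step now ready → K.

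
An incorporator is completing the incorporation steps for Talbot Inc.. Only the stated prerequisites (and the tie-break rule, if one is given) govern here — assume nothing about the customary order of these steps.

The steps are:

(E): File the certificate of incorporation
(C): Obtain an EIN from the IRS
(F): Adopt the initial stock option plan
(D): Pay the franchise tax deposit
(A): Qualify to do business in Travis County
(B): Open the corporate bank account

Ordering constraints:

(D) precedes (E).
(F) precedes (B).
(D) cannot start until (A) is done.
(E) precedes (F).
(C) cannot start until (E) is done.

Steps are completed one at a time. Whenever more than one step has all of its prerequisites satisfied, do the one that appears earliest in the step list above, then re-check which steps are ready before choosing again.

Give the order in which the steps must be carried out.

(A), (D), (E), (C), (F), (B)

(A) has no prerequisites → (A) first.
Next only (D) has its prerequisites met → (D).
(E) needed (D), now all done → (E).
(C) and (F) are both available; (C) is listed earlier → (C).
(F) is the only step now ready → (F).
(B) needed (F), now all done → (B).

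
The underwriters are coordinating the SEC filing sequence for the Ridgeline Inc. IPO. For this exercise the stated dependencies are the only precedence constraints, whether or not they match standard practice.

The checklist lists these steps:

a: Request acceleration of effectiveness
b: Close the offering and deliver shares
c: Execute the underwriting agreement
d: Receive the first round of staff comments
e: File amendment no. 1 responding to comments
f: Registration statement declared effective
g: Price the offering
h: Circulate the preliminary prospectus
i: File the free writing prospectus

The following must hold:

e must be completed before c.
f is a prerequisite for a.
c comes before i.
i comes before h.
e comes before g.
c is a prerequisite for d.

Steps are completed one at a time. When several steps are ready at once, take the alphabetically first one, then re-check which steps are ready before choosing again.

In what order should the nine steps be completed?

Nothing is required for b, e and f. b has the earlier label → b first.
Ready: e and f. e has the earlier label → e.
c, f and g are all available; c has the earlier label → c.
d, f, g and i are all available; d has the earlier label → d.
f, g and i are all available; f has the earlier label → f.
a, g and i are all available; a has the earlier label → a.
Now g and i have their prerequisites met. g has the earlier label, so g next.
i needed c, now all done → i.
h needed i, now all done → h.

b e c d f a g i h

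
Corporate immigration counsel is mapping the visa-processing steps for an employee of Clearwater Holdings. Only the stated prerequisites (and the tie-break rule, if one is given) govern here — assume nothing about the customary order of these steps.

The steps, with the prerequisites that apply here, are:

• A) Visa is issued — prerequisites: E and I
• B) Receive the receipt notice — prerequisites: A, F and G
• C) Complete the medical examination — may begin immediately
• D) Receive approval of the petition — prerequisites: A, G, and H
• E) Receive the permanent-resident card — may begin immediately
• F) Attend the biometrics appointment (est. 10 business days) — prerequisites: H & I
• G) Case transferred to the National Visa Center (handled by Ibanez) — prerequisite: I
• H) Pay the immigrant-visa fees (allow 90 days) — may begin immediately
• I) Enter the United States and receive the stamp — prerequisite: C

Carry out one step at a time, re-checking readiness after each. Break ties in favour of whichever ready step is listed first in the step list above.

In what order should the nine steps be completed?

Nothing is required for C, E and H. C is listed earlier → C first.
Now E, H and I have their prerequisites met. E is listed earlier, so E next.
Ready: H and I. H is listed earlier → H.
That leaves I as the only ready step → I.
Now A, F and G have their prerequisites met. A is listed earlier, so A next.
Ready: F and G. F is listed earlier → F.
That leaves G as the only ready step → G.
Ready: B and D. B is listed earlier → B.
Next only D has its prerequisites met → D.

C, E, H, I, A, F, G, B, D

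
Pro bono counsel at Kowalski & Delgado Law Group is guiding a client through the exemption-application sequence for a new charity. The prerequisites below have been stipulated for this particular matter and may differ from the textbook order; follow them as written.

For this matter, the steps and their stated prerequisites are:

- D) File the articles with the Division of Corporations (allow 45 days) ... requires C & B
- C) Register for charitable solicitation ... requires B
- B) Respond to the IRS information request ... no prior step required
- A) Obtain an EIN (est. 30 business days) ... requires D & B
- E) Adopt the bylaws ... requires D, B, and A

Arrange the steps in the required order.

Only B has no prerequisites, so it is first.
C needed B, now all done → C.
D needed C and B, now all done → D.
That leaves A as the only ready step → A.
Next only E has its prerequisites met → E.

B, C, D, A, E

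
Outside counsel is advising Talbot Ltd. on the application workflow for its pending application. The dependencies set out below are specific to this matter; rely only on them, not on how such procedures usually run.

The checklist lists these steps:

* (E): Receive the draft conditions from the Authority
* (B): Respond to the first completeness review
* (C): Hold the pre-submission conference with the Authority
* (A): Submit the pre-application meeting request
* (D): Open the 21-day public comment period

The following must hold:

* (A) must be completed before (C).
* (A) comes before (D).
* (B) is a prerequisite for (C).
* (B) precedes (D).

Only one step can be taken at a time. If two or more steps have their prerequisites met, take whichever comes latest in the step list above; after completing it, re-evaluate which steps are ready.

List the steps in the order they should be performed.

(A), (B), (D), (C), (E)

(A), (B) and (E) have no prerequisites; (A) is listed later, so (A) is first.
Ready: (B) and (E). (B) is listed later → (B).
(D) and (C) now also ready, so the ready set is {(D), (C), (E)}; (D) is listed later → (D).
Ready: (C) and (E). (C) is listed later → (C).
(E) is the only step now ready → (E).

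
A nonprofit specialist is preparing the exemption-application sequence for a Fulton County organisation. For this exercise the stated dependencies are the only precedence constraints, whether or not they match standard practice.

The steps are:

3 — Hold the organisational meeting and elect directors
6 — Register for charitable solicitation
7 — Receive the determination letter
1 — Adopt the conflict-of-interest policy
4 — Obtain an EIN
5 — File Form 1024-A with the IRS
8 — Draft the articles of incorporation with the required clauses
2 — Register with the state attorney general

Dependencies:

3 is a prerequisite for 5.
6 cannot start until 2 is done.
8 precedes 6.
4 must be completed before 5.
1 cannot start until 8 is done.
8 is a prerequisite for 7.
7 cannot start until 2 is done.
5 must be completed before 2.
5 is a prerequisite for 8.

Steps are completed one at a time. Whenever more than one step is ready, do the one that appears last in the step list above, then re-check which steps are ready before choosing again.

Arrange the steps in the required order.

Nothing is required for 4 and 3. 4 is listed later → 4 first.
That leaves 3 as the only ready step → 3.
5 needed 4 and 3, now all done → 5.
2 and 8 are both available; 2 is listed later → 2.
8 needed 5, now all done → 8.
Ready: 1, 7 and 6. 1 is listed later → 1.
Ready: 7 and 6. 7 is listed later → 7.
6 needed 2 and 8, now all done → 6.

4 → 3 → 5 → 2 → 8 → 1 → 7 → 6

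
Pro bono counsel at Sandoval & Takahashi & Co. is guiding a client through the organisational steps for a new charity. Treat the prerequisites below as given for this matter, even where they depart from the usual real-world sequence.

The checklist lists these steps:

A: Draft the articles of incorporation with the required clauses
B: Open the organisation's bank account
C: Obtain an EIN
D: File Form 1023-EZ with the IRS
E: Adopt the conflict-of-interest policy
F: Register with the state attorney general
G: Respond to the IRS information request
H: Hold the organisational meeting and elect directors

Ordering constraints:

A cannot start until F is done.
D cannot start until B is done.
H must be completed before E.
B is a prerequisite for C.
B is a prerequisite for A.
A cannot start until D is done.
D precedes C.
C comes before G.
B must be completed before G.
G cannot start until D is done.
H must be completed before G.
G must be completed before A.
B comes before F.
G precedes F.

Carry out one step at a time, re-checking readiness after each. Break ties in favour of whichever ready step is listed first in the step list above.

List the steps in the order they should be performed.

B D C H E G F A

B and H have no prerequisites; B is listed earlier, so B is first.
Ready: D and H. D is listed earlier → D.
Now C and H have their prerequisites met. C is listed earlier, so C next.
That leaves H as the only ready step → H.
E and G are both available; E is listed earlier → E.
G needed B, C, D and H, now all done → G.
F is the only step now ready → F.
Next only A has its prerequisites met → A.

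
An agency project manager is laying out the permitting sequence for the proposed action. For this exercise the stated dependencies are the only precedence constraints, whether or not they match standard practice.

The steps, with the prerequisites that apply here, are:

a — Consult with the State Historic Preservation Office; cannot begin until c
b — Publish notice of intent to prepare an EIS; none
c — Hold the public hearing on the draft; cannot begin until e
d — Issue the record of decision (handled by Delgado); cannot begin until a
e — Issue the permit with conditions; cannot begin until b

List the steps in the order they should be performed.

Only b has no prerequisites, so it is first.
e is the only step now ready → e.
c is the only step now ready → c.
That leaves a as the only ready step → a.
That leaves d as the only ready step → d.

b, e, c, a, d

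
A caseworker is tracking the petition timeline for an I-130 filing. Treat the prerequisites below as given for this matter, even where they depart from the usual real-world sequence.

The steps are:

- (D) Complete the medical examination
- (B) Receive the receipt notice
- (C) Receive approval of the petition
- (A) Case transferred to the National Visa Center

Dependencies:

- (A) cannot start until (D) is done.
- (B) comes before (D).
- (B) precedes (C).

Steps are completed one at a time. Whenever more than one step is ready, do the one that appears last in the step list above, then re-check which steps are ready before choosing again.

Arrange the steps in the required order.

(B) (C) (D) (A)

(B) has no prerequisites → (B) first.
Now (C) and (D) have their prerequisites met. (C) is listed later, so (C) next.
That leaves (D) as the only ready step → (D).
That leaves (A) as the only ready step → (A).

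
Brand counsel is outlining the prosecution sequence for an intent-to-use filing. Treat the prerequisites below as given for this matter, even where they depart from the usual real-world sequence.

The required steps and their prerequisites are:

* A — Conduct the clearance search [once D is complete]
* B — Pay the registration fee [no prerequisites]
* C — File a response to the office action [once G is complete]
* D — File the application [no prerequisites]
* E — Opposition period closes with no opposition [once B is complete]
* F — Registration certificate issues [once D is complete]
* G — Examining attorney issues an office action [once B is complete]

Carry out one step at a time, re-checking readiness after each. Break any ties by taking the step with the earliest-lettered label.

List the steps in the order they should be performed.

B, D, A, E, F, G, C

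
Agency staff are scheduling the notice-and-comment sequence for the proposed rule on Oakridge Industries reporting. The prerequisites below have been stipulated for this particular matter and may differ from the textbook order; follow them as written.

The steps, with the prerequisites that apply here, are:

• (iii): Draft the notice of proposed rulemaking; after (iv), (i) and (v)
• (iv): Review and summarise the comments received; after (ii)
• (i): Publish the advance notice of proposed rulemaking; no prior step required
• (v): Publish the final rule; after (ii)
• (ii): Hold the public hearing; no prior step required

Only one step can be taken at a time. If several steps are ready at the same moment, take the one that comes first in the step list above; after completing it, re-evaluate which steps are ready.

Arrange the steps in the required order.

Nothing is required for (i) and (ii). (i) is listed earlier → (i) first.
Next only (ii) has its prerequisites met → (ii).
Ready: (iv) and (v). (iv) is listed earlier → (iv).
(v) is the only step now ready → (v).
Next only (iii) has its prerequisites met → (iii).

(i) (ii) (iv) (v) (iii)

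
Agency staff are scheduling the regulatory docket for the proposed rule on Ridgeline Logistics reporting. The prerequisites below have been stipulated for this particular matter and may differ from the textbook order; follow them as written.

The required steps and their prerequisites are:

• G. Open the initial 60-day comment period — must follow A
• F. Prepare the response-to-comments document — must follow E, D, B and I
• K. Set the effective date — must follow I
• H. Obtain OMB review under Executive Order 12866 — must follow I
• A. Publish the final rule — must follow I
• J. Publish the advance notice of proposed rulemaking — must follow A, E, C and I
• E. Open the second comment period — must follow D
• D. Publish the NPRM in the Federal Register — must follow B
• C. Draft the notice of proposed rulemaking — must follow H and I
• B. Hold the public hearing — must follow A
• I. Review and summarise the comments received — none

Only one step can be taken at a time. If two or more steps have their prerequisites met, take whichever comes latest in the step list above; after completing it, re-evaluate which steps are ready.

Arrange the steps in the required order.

I has no prerequisites → I first.
A, H and K are all available; A is listed later → A.
B and G now also ready, so the ready set is {B, H, K, G}; B is listed later → B.
D, H, K and G are all available; D is listed later → D.
Now E, H, K and G have their prerequisites met. E is listed later, so E next.
F now also ready, so the ready set is {H, K, F, G}; H is listed later → H.
Now C, K, F and G have their prerequisites met. C is listed later, so C next.
Ready: J, K, F and G. J is listed later → J.
Now K, F and G have their prerequisites met. K is listed later, so K next.
Now F and G have their prerequisites met. F is listed later, so F next.
Next only G has its prerequisites met → G.

I, A, B, D, E, H, C, J, K, F, G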